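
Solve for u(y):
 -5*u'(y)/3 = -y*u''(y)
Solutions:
 u(y) = C1 + C2*y^(8/3)


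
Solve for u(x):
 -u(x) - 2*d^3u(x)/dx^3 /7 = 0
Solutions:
 u(x) = C3*exp(-2^(2/3)*7^(1/3)*x/2) + (C1*sin(2^(2/3)*sqrt(3)*7^(1/3)*x/4) + C2*cos(2^(2/3)*sqrt(3)*7^(1/3)*x/4))*exp(2^(2/3)*7^(1/3)*x/4)


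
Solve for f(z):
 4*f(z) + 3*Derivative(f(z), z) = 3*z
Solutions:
 f(z) = C1*exp(-4*z/3) + 3*z/4 - 9/16


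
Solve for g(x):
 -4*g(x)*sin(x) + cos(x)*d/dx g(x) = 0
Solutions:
 g(x) = C1/cos(x)^4


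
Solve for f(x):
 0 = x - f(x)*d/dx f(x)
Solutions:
 f(x) = -sqrt(C1 + x^2)
 f(x) = sqrt(C1 + x^2)


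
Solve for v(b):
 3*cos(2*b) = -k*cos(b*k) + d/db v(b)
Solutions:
 v(b) = C1 + 3*sin(2*b)/2 + sin(b*k)


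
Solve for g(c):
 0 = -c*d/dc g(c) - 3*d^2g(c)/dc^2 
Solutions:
 g(c) = C1 + C2*erf(sqrt(6)*c/6)


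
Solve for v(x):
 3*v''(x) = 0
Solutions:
 v(x) = C1 + C2*x


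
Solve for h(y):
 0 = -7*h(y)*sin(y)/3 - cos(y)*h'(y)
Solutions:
 h(y) = C1*cos(y)^(7/3)


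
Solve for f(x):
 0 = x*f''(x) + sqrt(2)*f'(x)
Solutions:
 f(x) = C1 + C2*x^(1 - sqrt(2))


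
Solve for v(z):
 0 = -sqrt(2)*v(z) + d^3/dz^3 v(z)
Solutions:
 v(z) = C3*exp(2^(1/6)*z) + (C1*sin(2^(1/6)*sqrt(3)*z/2) + C2*cos(2^(1/6)*sqrt(3)*z/2))*exp(-2^(1/6)*z/2)


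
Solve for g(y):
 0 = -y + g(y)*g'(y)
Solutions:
 g(y) = -sqrt(C1 + y^2)
 g(y) = sqrt(C1 + y^2)


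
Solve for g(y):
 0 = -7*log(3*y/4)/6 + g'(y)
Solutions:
 g(y) = C1 + 7*y*log(y)/6 - 7*y*log(2)/3 - 7*y/6 + 7*y*log(3)/6


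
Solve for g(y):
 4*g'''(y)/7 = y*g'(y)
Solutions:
 g(y) = C1 + Integral(C2*airyai(14^(1/3)*y/2) + C3*airybi(14^(1/3)*y/2), y)


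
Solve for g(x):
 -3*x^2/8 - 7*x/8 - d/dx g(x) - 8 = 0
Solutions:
 g(x) = C1 - x^3/8 - 7*x^2/16 - 8*x


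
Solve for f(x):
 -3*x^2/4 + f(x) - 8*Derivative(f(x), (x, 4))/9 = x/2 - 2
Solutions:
 f(x) = C1*exp(-2^(1/4)*sqrt(3)*x/2) + C2*exp(2^(1/4)*sqrt(3)*x/2) + C3*sin(2^(1/4)*sqrt(3)*x/2) + C4*cos(2^(1/4)*sqrt(3)*x/2) + 3*x^2/4 + x/2 - 2


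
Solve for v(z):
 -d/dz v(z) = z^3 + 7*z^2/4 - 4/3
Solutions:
 v(z) = C1 - z^4/4 - 7*z^3/12 + 4*z/3


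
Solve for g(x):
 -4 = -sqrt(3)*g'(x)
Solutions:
 g(x) = C1 + 4*sqrt(3)*x/3


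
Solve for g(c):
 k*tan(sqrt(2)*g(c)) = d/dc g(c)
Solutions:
 g(c) = sqrt(2)*(pi - asin(C1*exp(sqrt(2)*c*k)))/2
 g(c) = sqrt(2)*asin(C1*exp(sqrt(2)*c*k))/2


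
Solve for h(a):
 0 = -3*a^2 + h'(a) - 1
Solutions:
 h(a) = C1 + a^3 + a


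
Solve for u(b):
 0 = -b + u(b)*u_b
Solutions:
 u(b) = -sqrt(C1 + b^2)
 u(b) = sqrt(C1 + b^2)


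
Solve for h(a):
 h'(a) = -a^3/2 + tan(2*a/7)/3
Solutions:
 h(a) = C1 - a^4/8 - 7*log(cos(2*a/7))/6


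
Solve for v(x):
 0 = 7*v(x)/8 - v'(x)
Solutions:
 v(x) = C1*exp(7*x/8)


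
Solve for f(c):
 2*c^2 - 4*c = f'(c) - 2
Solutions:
 f(c) = C1 + 2*c^3/3 - 2*c^2 + 2*c


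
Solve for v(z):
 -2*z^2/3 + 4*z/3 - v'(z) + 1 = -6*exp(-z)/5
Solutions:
 v(z) = C1 - 2*z^3/9 + 2*z^2/3 + z - 6*exp(-z)/5


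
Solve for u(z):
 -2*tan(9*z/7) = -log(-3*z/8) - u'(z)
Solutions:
 u(z) = C1 - z*log(-z) - z*log(3) + z + 3*z*log(2) - 14*log(cos(9*z/7))/9


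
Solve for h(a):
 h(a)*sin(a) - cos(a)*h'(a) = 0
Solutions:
 h(a) = C1/cos(a)


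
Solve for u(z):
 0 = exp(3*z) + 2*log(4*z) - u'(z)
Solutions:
 u(z) = C1 + 2*z*log(z) + 2*z*(-1 + 2*log(2)) + exp(3*z)/3


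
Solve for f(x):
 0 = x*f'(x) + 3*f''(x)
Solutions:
 f(x) = C1 + C2*erf(sqrt(6)*x/6)


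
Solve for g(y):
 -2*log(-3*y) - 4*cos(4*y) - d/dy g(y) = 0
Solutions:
 g(y) = C1 - 2*y*log(-y) - 2*y*log(3) + 2*y - sin(4*y)


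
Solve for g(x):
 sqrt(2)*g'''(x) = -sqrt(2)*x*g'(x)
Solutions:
 g(x) = C1 + Integral(C2*airyai(-x) + C3*airybi(-x), x)


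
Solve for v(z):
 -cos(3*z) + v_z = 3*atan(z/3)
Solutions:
 v(z) = C1 + 3*z*atan(z/3) - 9*log(z^2 + 9)/2 + sin(3*z)/3


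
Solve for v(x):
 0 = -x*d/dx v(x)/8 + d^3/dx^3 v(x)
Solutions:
 v(x) = C1 + Integral(C2*airyai(x/2) + C3*airybi(x/2), x)


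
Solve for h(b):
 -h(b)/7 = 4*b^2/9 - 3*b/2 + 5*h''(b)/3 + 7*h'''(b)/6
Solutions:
 h(b) = C1*exp(b*(-20 + 100/(9*sqrt(17969) + 1567)^(1/3) + (9*sqrt(17969) + 1567)^(1/3))/42)*sin(sqrt(3)*b*(-(9*sqrt(17969) + 1567)^(1/3) + 100/(9*sqrt(17969) + 1567)^(1/3))/42) + C2*exp(b*(-20 + 100/(9*sqrt(17969) + 1567)^(1/3) + (9*sqrt(17969) + 1567)^(1/3))/42)*cos(sqrt(3)*b*(-(9*sqrt(17969) + 1567)^(1/3) + 100/(9*sqrt(17969) + 1567)^(1/3))/42) + C3*exp(-b*(100/(9*sqrt(17969) + 1567)^(1/3) + 10 + (9*sqrt(17969) + 1567)^(1/3))/21) - 28*b^2/9 + 21*b/2 + 1960/27


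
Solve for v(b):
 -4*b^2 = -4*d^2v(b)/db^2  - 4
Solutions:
 v(b) = C1 + C2*b + b^4/12 - b^2/2


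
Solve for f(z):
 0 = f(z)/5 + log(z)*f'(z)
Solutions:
 f(z) = C1*exp(-li(z)/5)


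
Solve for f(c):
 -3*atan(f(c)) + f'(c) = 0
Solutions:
 Integral(1/atan(_y), (_y, f(c))) = C1 + 3*c


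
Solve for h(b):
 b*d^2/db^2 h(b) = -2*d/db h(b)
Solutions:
 h(b) = C1 + C2/b


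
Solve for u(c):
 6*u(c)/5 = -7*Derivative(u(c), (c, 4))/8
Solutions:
 u(c) = (C1*sin(sqrt(2)*3^(1/4)*35^(3/4)*c/35) + C2*cos(sqrt(2)*3^(1/4)*35^(3/4)*c/35))*exp(-sqrt(2)*3^(1/4)*35^(3/4)*c/35) + (C3*sin(sqrt(2)*3^(1/4)*35^(3/4)*c/35) + C4*cos(sqrt(2)*3^(1/4)*35^(3/4)*c/35))*exp(sqrt(2)*3^(1/4)*35^(3/4)*c/35)


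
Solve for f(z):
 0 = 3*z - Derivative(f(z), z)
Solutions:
 f(z) = C1 + 3*z^2/2


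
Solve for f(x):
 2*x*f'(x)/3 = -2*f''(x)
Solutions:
 f(x) = C1 + C2*erf(sqrt(6)*x/6)


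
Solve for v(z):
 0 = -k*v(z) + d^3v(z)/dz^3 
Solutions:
 v(z) = C1*exp(k^(1/3)*z) + C2*exp(k^(1/3)*z*(-1 + sqrt(3)*I)/2) + C3*exp(-k^(1/3)*z*(1 + sqrt(3)*I)/2)


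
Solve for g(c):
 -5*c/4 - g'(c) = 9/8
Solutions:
 g(c) = C1 - 5*c^2/8 - 9*c/8


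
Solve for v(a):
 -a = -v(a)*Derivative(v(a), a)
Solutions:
 v(a) = -sqrt(C1 + a^2)
 v(a) = sqrt(C1 + a^2)


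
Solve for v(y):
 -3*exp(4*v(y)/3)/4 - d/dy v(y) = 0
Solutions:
 v(y) = 3*log(-(1/(C1 + 3*y))^(1/4)) + 3*log(3)/4
 v(y) = 3*log(1/(C1 + 3*y))/4 + 3*log(3)/4
 v(y) = 3*log(-I*(1/(C1 + 3*y))^(1/4)) + 3*log(3)/4
 v(y) = 3*log(I*(1/(C1 + 3*y))^(1/4)) + 3*log(3)/4


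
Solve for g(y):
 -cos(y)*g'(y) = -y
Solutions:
 g(y) = C1 + Integral(y/cos(y), y)


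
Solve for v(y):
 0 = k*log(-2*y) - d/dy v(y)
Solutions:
 v(y) = C1 + k*y*log(-y) + k*y*(-1 + log(2))


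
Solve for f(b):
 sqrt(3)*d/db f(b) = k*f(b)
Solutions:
 f(b) = C1*exp(sqrt(3)*b*k/3)


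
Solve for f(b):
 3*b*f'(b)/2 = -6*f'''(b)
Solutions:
 f(b) = C1 + Integral(C2*airyai(-2^(1/3)*b/2) + C3*airybi(-2^(1/3)*b/2), b)


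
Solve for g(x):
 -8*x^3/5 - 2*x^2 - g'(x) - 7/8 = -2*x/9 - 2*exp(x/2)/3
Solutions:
 g(x) = C1 - 2*x^4/5 - 2*x^3/3 + x^2/9 - 7*x/8 + 4*exp(x/2)/3


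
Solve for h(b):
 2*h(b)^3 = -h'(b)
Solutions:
 h(b) = -sqrt(2)*sqrt(-1/(C1 - 2*b))/2
 h(b) = sqrt(2)*sqrt(-1/(C1 - 2*b))/2


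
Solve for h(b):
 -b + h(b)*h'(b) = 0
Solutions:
 h(b) = -sqrt(C1 + b^2)
 h(b) = sqrt(C1 + b^2)


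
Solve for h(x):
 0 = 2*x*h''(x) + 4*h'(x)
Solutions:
 h(x) = C1 + C2/x


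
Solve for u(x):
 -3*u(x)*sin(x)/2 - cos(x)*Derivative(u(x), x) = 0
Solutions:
 u(x) = C1*cos(x)^(3/2)


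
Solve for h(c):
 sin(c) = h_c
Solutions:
 h(c) = C1 - cos(c)


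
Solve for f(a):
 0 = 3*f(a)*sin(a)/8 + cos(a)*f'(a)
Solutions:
 f(a) = C1*cos(a)^(3/8)


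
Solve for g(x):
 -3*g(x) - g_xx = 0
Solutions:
 g(x) = C1*sin(sqrt(3)*x) + C2*cos(sqrt(3)*x)


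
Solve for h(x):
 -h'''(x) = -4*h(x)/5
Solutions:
 h(x) = C3*exp(10^(2/3)*x/5) + (C1*sin(10^(2/3)*sqrt(3)*x/10) + C2*cos(10^(2/3)*sqrt(3)*x/10))*exp(-10^(2/3)*x/10)


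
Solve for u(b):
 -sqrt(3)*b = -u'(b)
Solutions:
 u(b) = C1 + sqrt(3)*b^2/2


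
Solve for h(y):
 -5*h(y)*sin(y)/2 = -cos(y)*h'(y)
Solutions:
 h(y) = C1/cos(y)^(5/2)


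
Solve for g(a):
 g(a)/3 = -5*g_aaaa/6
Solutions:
 g(a) = (C1*sin(10^(3/4)*a/10) + C2*cos(10^(3/4)*a/10))*exp(-10^(3/4)*a/10) + (C3*sin(10^(3/4)*a/10) + C4*cos(10^(3/4)*a/10))*exp(10^(3/4)*a/10)


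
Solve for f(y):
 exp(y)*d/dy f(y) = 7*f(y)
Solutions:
 f(y) = C1*exp(-7*exp(-y))


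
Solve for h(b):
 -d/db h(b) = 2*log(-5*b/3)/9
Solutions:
 h(b) = C1 - 2*b*log(-b)/9 + 2*b*(-log(5) + 1 + log(3))/9


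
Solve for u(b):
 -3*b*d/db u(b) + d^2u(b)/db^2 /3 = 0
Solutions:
 u(b) = C1 + C2*erfi(3*sqrt(2)*b/2)


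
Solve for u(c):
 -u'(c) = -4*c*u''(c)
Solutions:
 u(c) = C1 + C2*c^(5/4)


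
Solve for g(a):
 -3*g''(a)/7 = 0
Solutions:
 g(a) = C1 + C2*a


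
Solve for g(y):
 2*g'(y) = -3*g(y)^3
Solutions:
 g(y) = -sqrt(-1/(C1 - 3*y))
 g(y) = sqrt(-1/(C1 - 3*y))


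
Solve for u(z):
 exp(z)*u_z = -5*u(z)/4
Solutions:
 u(z) = C1*exp(5*exp(-z)/4)


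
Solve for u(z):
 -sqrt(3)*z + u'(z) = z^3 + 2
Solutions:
 u(z) = C1 + z^4/4 + sqrt(3)*z^2/2 + 2*z


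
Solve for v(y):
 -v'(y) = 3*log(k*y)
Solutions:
 v(y) = C1 - 3*y*log(k*y) + 3*y


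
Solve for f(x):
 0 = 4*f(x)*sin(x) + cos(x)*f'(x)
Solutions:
 f(x) = C1*cos(x)^4


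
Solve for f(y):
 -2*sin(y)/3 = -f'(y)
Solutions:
 f(y) = C1 - 2*cos(y)/3


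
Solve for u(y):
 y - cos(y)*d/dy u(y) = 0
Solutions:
 u(y) = C1 + Integral(y/cos(y), y)


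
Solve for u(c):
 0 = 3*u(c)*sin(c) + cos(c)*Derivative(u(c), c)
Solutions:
 u(c) = C1*cos(c)^3


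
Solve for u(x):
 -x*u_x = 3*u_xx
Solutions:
 u(x) = C1 + C2*erf(sqrt(6)*x/6)


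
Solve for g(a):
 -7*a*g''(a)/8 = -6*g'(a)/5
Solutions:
 g(a) = C1 + C2*a^(83/35)


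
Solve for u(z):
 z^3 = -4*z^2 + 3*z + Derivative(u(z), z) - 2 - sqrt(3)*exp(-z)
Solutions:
 u(z) = C1 + z^4/4 + 4*z^3/3 - 3*z^2/2 + 2*z - sqrt(3)*exp(-z)


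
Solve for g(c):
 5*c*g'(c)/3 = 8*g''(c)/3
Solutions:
 g(c) = C1 + C2*erfi(sqrt(5)*c/4)


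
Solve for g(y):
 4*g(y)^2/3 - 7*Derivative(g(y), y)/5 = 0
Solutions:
 g(y) = -21/(C1 + 20*y)


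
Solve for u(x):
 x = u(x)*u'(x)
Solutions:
 u(x) = -sqrt(C1 + x^2)
 u(x) = sqrt(C1 + x^2)


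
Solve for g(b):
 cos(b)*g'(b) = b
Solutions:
 g(b) = C1 + Integral(b/cos(b), b)


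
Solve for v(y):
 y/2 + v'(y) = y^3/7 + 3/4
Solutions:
 v(y) = C1 + y^4/28 - y^2/4 + 3*y/4


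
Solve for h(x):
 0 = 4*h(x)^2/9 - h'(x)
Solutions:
 h(x) = -9/(C1 + 4*x)


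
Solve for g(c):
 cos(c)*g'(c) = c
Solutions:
 g(c) = C1 + Integral(c/cos(c), c)


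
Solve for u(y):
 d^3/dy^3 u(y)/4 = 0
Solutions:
 u(y) = C1 + C2*y + C3*y^2


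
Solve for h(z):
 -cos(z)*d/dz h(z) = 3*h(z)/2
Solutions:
 h(z) = C1*(sin(z) - 1)^(3/4)/(sin(z) + 1)^(3/4)


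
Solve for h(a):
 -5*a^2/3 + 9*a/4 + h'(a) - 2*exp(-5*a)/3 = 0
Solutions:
 h(a) = C1 + 5*a^3/9 - 9*a^2/8 - 2*exp(-5*a)/15


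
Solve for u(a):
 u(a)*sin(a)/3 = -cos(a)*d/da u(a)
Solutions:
 u(a) = C1*cos(a)^(1/3)


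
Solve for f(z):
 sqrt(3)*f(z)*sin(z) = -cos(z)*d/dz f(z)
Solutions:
 f(z) = C1*cos(z)^(sqrt(3))


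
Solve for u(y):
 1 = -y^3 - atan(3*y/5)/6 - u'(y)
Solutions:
 u(y) = C1 - y^4/4 - y*atan(3*y/5)/6 - y + 5*log(9*y^2 + 25)/36


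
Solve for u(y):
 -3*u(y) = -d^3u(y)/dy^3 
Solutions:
 u(y) = C3*exp(3^(1/3)*y) + (C1*sin(3^(5/6)*y/2) + C2*cos(3^(5/6)*y/2))*exp(-3^(1/3)*y/2)


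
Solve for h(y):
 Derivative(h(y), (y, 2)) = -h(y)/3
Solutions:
 h(y) = C1*sin(sqrt(3)*y/3) + C2*cos(sqrt(3)*y/3)


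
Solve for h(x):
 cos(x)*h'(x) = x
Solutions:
 h(x) = C1 + Integral(x/cos(x), x)


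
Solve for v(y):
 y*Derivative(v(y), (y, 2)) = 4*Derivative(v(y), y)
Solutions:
 v(y) = C1 + C2*y^5


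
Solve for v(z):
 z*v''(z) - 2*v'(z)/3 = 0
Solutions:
 v(z) = C1 + C2*z^(5/3)


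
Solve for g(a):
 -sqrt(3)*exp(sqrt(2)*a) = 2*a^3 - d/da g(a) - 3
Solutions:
 g(a) = C1 + a^4/2 - 3*a + sqrt(6)*exp(sqrt(2)*a)/2


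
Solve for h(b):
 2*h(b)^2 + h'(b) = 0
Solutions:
 h(b) = 1/(C1 + 2*b)


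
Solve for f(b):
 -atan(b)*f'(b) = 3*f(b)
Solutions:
 f(b) = C1*exp(-3*Integral(1/atan(b), b))


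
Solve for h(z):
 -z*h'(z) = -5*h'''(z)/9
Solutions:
 h(z) = C1 + Integral(C2*airyai(15^(2/3)*z/5) + C3*airybi(15^(2/3)*z/5), z)


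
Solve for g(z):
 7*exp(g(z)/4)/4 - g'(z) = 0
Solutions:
 g(z) = 4*log(-1/(C1 + 7*z)) + 16*log(2)


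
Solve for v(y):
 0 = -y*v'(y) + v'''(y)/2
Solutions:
 v(y) = C1 + Integral(C2*airyai(2^(1/3)*y) + C3*airybi(2^(1/3)*y), y)


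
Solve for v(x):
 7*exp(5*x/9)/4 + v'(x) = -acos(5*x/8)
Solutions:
 v(x) = C1 - x*acos(5*x/8) + sqrt(64 - 25*x^2)/5 - 63*exp(5*x/9)/20


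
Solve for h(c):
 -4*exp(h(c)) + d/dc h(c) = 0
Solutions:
 h(c) = log(-1/(C1 + 4*c))


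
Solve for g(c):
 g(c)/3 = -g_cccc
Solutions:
 g(c) = (C1*sin(sqrt(2)*3^(3/4)*c/6) + C2*cos(sqrt(2)*3^(3/4)*c/6))*exp(-sqrt(2)*3^(3/4)*c/6) + (C3*sin(sqrt(2)*3^(3/4)*c/6) + C4*cos(sqrt(2)*3^(3/4)*c/6))*exp(sqrt(2)*3^(3/4)*c/6)


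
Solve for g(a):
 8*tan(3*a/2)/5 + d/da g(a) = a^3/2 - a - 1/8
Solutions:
 g(a) = C1 + a^4/8 - a^2/2 - a/8 + 16*log(cos(3*a/2))/15


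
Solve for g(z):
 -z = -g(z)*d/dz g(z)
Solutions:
 g(z) = -sqrt(C1 + z^2)
 g(z) = sqrt(C1 + z^2)


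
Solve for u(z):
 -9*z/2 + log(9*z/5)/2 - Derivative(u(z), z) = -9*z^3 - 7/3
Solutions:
 u(z) = C1 + 9*z^4/4 - 9*z^2/4 + z*log(z)/2 - z*log(5)/2 + z*log(3) + 11*z/6


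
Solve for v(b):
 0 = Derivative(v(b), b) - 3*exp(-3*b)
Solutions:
 v(b) = C1 - exp(-3*b)


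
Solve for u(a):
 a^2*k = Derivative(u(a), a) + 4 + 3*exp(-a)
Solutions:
 u(a) = C1 + a^3*k/3 - 4*a + 3*exp(-a)


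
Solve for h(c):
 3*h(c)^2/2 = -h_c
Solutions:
 h(c) = 2/(C1 + 3*c)


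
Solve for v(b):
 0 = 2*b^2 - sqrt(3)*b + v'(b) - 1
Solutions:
 v(b) = C1 - 2*b^3/3 + sqrt(3)*b^2/2 + b


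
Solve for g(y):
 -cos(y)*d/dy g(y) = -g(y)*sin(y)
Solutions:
 g(y) = C1/cos(y)


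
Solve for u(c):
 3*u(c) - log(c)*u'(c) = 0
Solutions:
 u(c) = C1*exp(3*li(c))


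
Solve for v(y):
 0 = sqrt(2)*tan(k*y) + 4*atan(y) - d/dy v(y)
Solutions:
 v(y) = C1 + 4*y*atan(y) + sqrt(2)*Piecewise((-log(cos(k*y))/k, Ne(k, 0)), (0, True)) - 2*log(y^2 + 1)


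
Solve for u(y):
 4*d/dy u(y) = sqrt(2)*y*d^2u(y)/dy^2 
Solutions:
 u(y) = C1 + C2*y^(1 + 2*sqrt(2))


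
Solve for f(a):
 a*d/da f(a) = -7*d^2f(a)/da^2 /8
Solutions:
 f(a) = C1 + C2*erf(2*sqrt(7)*a/7)


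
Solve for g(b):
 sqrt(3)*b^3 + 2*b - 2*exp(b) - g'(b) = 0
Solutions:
 g(b) = C1 + sqrt(3)*b^4/4 + b^2 - 2*exp(b)


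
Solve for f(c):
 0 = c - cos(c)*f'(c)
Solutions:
 f(c) = C1 + Integral(c/cos(c), c)


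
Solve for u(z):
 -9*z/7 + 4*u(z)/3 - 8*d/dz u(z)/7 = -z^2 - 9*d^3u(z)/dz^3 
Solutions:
 u(z) = C1*exp(2^(1/3)*z*(4*2^(1/3)/(sqrt(191793)/441 + 1)^(1/3) + 21*(sqrt(191793)/441 + 1)^(1/3))/126)*sin(sqrt(3)*z*(-21*(2*sqrt(191793)/441 + 2)^(1/3) + 8/(2*sqrt(191793)/441 + 2)^(1/3))/126) + C2*exp(2^(1/3)*z*(4*2^(1/3)/(sqrt(191793)/441 + 1)^(1/3) + 21*(sqrt(191793)/441 + 1)^(1/3))/126)*cos(sqrt(3)*z*(-21*(2*sqrt(191793)/441 + 2)^(1/3) + 8/(2*sqrt(191793)/441 + 2)^(1/3))/126) + C3*exp(-2^(1/3)*z*(4*2^(1/3)/(sqrt(191793)/441 + 1)^(1/3) + 21*(sqrt(191793)/441 + 1)^(1/3))/63) - 3*z^2/4 - 9*z/28 - 27/98


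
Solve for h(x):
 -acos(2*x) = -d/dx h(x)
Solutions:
 h(x) = C1 + x*acos(2*x) - sqrt(1 - 4*x^2)/2


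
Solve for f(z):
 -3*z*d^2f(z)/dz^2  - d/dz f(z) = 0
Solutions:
 f(z) = C1 + C2*z^(2/3)


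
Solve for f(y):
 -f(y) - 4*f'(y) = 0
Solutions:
 f(y) = C1*exp(-y/4)


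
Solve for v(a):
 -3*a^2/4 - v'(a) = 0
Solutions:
 v(a) = C1 - a^3/4


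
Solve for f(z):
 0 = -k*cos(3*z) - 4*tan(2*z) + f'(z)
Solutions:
 f(z) = C1 + k*sin(3*z)/3 - 2*log(cos(2*z))


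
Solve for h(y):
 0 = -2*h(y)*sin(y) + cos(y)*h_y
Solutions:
 h(y) = C1/cos(y)^2


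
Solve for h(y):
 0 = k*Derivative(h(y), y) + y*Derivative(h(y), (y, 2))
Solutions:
 h(y) = C1 + y^(1 - re(k))*(C2*sin(log(y)*Abs(im(k))) + C3*cos(log(y)*im(k)))


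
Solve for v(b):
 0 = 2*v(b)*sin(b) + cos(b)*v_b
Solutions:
 v(b) = C1*cos(b)^2


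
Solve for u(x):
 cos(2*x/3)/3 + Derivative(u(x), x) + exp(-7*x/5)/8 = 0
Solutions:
 u(x) = C1 - sin(2*x/3)/2 + 5*exp(-7*x/5)/56


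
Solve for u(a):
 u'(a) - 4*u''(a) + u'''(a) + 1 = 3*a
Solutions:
 u(a) = C1 + C2*exp(a*(2 - sqrt(3))) + C3*exp(a*(sqrt(3) + 2)) + 3*a^2/2 + 11*a


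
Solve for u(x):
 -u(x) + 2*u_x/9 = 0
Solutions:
 u(x) = C1*exp(9*x/2)


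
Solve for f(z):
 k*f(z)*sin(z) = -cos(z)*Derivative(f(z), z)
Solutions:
 f(z) = C1*exp(k*log(cos(z)))


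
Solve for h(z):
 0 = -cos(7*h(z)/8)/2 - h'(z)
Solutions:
 z/2 - 4*log(sin(7*h(z)/8) - 1)/7 + 4*log(sin(7*h(z)/8) + 1)/7 = C1


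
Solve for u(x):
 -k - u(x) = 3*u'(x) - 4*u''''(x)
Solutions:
 u(x) = C1*exp(x*(-4 - (1 + 3*sqrt(57))^(1/3) + 8/(1 + 3*sqrt(57))^(1/3))/12)*sin(sqrt(3)*x*(8/(1 + 3*sqrt(57))^(1/3) + (1 + 3*sqrt(57))^(1/3))/12) + C2*exp(x*(-4 - (1 + 3*sqrt(57))^(1/3) + 8/(1 + 3*sqrt(57))^(1/3))/12)*cos(sqrt(3)*x*(8/(1 + 3*sqrt(57))^(1/3) + (1 + 3*sqrt(57))^(1/3))/12) + C3*exp(x) + C4*exp(x*(-8/(1 + 3*sqrt(57))^(1/3) - 2 + (1 + 3*sqrt(57))^(1/3))/6) - k


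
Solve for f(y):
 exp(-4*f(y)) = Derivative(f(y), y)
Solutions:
 f(y) = log(-I*(C1 + 4*y)^(1/4))
 f(y) = log(I*(C1 + 4*y)^(1/4))
 f(y) = log(-(C1 + 4*y)^(1/4))
 f(y) = log(C1 + 4*y)/4


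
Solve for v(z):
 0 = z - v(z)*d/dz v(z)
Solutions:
 v(z) = -sqrt(C1 + z^2)
 v(z) = sqrt(C1 + z^2)


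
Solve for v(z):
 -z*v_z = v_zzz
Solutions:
 v(z) = C1 + Integral(C2*airyai(-z) + C3*airybi(-z), z)


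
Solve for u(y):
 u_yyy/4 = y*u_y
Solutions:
 u(y) = C1 + Integral(C2*airyai(2^(2/3)*y) + C3*airybi(2^(2/3)*y), y)


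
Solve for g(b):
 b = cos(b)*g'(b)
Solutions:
 g(b) = C1 + Integral(b/cos(b), b)


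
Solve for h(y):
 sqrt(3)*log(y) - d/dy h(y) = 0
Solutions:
 h(y) = C1 + sqrt(3)*y*log(y) - sqrt(3)*y


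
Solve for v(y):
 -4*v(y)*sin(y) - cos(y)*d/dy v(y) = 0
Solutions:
 v(y) = C1*cos(y)^4


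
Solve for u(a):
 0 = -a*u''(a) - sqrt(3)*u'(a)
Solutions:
 u(a) = C1 + C2*a^(1 - sqrt(3))


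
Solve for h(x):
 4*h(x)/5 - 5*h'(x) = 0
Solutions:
 h(x) = C1*exp(4*x/25)


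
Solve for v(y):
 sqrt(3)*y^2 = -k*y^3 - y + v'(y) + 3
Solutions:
 v(y) = C1 + k*y^4/4 + sqrt(3)*y^3/3 + y^2/2 - 3*y


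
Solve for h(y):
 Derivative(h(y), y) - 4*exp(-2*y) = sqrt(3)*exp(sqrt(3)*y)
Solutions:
 h(y) = C1 + exp(sqrt(3)*y) - 2*exp(-2*y)


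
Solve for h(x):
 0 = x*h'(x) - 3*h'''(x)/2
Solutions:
 h(x) = C1 + Integral(C2*airyai(2^(1/3)*3^(2/3)*x/3) + C3*airybi(2^(1/3)*3^(2/3)*x/3), x)


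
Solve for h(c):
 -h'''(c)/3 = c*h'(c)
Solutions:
 h(c) = C1 + Integral(C2*airyai(-3^(1/3)*c) + C3*airybi(-3^(1/3)*c), c)


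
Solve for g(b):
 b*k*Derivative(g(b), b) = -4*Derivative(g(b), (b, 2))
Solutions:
 g(b) = Piecewise((-sqrt(2)*sqrt(pi)*C1*erf(sqrt(2)*b*sqrt(k)/4)/sqrt(k) - C2, (k > 0) | (k < 0)), (-C1*b - C2, True))


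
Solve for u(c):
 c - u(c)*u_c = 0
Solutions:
 u(c) = -sqrt(C1 + c^2)
 u(c) = sqrt(C1 + c^2)


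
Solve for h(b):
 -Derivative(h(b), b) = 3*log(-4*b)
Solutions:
 h(b) = C1 - 3*b*log(-b) + 3*b*(1 - 2*log(2))


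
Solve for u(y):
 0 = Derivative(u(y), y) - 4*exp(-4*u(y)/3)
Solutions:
 u(y) = 3*log(-I*(C1 + 16*y/3)^(1/4))
 u(y) = 3*log(I*(C1 + 16*y/3)^(1/4))
 u(y) = 3*log(-(C1 + 16*y/3)^(1/4))
 u(y) = 3*log(C1 + 16*y/3)/4


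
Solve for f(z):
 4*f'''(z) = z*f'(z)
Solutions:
 f(z) = C1 + Integral(C2*airyai(2^(1/3)*z/2) + C3*airybi(2^(1/3)*z/2), z)


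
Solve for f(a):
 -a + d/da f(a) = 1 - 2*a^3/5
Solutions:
 f(a) = C1 - a^4/10 + a^2/2 + a


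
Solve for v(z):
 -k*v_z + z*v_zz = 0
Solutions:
 v(z) = C1 + z^(re(k) + 1)*(C2*sin(log(z)*Abs(im(k))) + C3*cos(log(z)*im(k)))


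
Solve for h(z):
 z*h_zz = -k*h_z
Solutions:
 h(z) = C1 + z^(1 - re(k))*(C2*sin(log(z)*Abs(im(k))) + C3*cos(log(z)*im(k)))


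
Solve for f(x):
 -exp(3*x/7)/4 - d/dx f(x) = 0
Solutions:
 f(x) = C1 - 7*exp(3*x/7)/12


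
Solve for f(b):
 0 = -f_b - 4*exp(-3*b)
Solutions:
 f(b) = C1 + 4*exp(-3*b)/3


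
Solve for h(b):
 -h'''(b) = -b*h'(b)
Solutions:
 h(b) = C1 + Integral(C2*airyai(b) + C3*airybi(b), b)


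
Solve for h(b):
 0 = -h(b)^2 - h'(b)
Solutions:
 h(b) = 1/(C1 + b)


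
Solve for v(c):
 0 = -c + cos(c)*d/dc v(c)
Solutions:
 v(c) = C1 + Integral(c/cos(c), c)


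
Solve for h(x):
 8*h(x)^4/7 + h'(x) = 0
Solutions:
 h(x) = 7^(1/3)*(1/(C1 + 24*x))^(1/3)
 h(x) = 7^(1/3)*(-3^(2/3) - 3*3^(1/6)*I)*(1/(C1 + 8*x))^(1/3)/6
 h(x) = 7^(1/3)*(-3^(2/3) + 3*3^(1/6)*I)*(1/(C1 + 8*x))^(1/3)/6


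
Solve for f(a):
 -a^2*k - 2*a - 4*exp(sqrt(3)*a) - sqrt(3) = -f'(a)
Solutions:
 f(a) = C1 + a^3*k/3 + a^2 + sqrt(3)*a + 4*sqrt(3)*exp(sqrt(3)*a)/3


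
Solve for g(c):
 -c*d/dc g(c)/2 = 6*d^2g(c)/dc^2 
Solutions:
 g(c) = C1 + C2*erf(sqrt(6)*c/12)


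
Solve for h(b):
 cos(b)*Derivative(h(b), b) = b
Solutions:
 h(b) = C1 + Integral(b/cos(b), b)


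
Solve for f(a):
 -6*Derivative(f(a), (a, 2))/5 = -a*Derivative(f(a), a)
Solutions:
 f(a) = C1 + C2*erfi(sqrt(15)*a/6)


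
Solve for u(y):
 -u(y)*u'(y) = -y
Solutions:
 u(y) = -sqrt(C1 + y^2)
 u(y) = sqrt(C1 + y^2)


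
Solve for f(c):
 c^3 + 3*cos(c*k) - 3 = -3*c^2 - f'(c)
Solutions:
 f(c) = C1 - c^4/4 - c^3 + 3*c - 3*sin(c*k)/k


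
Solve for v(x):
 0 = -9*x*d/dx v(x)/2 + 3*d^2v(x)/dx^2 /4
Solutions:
 v(x) = C1 + C2*erfi(sqrt(3)*x)


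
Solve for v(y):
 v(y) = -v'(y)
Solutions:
 v(y) = C1*exp(-y)


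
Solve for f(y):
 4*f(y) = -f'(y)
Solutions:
 f(y) = C1*exp(-4*y)


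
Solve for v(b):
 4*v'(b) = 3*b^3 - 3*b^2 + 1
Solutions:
 v(b) = C1 + 3*b^4/16 - b^3/4 + b/4


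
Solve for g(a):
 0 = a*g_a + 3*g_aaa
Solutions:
 g(a) = C1 + Integral(C2*airyai(-3^(2/3)*a/3) + C3*airybi(-3^(2/3)*a/3), a)


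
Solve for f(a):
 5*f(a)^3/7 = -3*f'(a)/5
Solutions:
 f(a) = -sqrt(42)*sqrt(-1/(C1 - 25*a))/2
 f(a) = sqrt(42)*sqrt(-1/(C1 - 25*a))/2


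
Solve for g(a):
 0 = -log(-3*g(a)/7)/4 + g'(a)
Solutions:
 -4*Integral(1/(log(-_y) - log(7) + log(3)), (_y, g(a))) = C1 - a


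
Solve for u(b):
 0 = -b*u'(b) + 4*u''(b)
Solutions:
 u(b) = C1 + C2*erfi(sqrt(2)*b/4)


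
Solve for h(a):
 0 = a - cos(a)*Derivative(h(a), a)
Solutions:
 h(a) = C1 + Integral(a/cos(a), a)


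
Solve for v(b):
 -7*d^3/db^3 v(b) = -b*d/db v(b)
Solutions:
 v(b) = C1 + Integral(C2*airyai(7^(2/3)*b/7) + C3*airybi(7^(2/3)*b/7), b)


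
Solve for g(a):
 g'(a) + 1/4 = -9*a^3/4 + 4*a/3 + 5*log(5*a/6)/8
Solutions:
 g(a) = C1 - 9*a^4/16 + 2*a^2/3 + 5*a*log(a)/8 - 5*a*log(6)/8 - 7*a/8 + 5*a*log(5)/8


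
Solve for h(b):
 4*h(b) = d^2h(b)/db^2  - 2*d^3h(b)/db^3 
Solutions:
 h(b) = C1*exp(b*((12*sqrt(321) + 215)^(-1/3) + 2 + (12*sqrt(321) + 215)^(1/3))/12)*sin(sqrt(3)*b*(-(12*sqrt(321) + 215)^(1/3) + (12*sqrt(321) + 215)^(-1/3))/12) + C2*exp(b*((12*sqrt(321) + 215)^(-1/3) + 2 + (12*sqrt(321) + 215)^(1/3))/12)*cos(sqrt(3)*b*(-(12*sqrt(321) + 215)^(1/3) + (12*sqrt(321) + 215)^(-1/3))/12) + C3*exp(b*(-(12*sqrt(321) + 215)^(1/3) - 1/(12*sqrt(321) + 215)^(1/3) + 1)/6)


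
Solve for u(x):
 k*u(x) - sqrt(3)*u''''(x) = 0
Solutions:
 u(x) = C1*exp(-3^(7/8)*k^(1/4)*x/3) + C2*exp(3^(7/8)*k^(1/4)*x/3) + C3*exp(-3^(7/8)*I*k^(1/4)*x/3) + C4*exp(3^(7/8)*I*k^(1/4)*x/3)


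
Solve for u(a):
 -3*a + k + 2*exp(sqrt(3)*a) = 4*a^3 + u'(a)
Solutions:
 u(a) = C1 - a^4 - 3*a^2/2 + a*k + 2*sqrt(3)*exp(sqrt(3)*a)/3


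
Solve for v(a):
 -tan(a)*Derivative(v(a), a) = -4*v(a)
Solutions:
 v(a) = C1*sin(a)^4


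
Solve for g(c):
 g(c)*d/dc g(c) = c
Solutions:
 g(c) = -sqrt(C1 + c^2)
 g(c) = sqrt(C1 + c^2)


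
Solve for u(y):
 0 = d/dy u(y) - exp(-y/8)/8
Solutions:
 u(y) = C1 - 1/exp(y)^(1/8)


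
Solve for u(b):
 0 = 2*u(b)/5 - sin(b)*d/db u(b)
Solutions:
 u(b) = C1*(cos(b) - 1)^(1/5)/(cos(b) + 1)^(1/5)


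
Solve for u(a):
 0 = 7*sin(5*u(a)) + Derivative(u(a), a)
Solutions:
 u(a) = -acos((-C1 - exp(70*a))/(C1 - exp(70*a)))/5 + 2*pi/5
 u(a) = acos((-C1 - exp(70*a))/(C1 - exp(70*a)))/5


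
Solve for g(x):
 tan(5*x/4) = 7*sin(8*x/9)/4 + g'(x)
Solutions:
 g(x) = C1 - 4*log(cos(5*x/4))/5 + 63*cos(8*x/9)/32


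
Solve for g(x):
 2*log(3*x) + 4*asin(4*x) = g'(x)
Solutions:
 g(x) = C1 + 2*x*log(x) + 4*x*asin(4*x) - 2*x + 2*x*log(3) + sqrt(1 - 16*x^2)


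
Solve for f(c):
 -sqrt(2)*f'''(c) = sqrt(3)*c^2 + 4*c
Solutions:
 f(c) = C1 + C2*c + C3*c^2 - sqrt(6)*c^5/120 - sqrt(2)*c^4/12


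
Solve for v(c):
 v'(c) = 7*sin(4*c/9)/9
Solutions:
 v(c) = C1 - 7*cos(4*c/9)/4


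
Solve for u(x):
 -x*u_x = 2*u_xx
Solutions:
 u(x) = C1 + C2*erf(x/2)


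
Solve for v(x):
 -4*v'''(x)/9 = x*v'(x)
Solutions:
 v(x) = C1 + Integral(C2*airyai(-2^(1/3)*3^(2/3)*x/2) + C3*airybi(-2^(1/3)*3^(2/3)*x/2), x)


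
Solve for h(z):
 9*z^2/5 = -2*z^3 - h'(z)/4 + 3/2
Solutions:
 h(z) = C1 - 2*z^4 - 12*z^3/5 + 6*z


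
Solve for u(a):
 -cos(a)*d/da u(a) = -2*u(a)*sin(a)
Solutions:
 u(a) = C1/cos(a)^2


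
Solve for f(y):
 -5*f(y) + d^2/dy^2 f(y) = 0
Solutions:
 f(y) = C1*exp(-sqrt(5)*y) + C2*exp(sqrt(5)*y)


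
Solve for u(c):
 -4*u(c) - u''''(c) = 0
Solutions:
 u(c) = (C1*sin(c) + C2*cos(c))*exp(-c) + (C3*sin(c) + C4*cos(c))*exp(c)


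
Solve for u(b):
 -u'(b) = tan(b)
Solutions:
 u(b) = C1 + log(cos(b))


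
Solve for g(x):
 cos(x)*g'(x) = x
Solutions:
 g(x) = C1 + Integral(x/cos(x), x)


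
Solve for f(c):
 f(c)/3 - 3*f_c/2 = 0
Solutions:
 f(c) = C1*exp(2*c/9)


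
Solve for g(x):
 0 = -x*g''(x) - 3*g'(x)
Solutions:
 g(x) = C1 + C2/x^2


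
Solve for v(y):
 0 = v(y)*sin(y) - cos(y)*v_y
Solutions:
 v(y) = C1/cos(y)


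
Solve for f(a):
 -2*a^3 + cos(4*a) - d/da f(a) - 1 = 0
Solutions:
 f(a) = C1 - a^4/2 - a + sin(4*a)/4


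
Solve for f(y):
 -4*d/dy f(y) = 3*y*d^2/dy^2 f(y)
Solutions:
 f(y) = C1 + C2/y^(1/3)


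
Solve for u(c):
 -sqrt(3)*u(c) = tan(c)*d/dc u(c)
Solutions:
 u(c) = C1/sin(c)^(sqrt(3))


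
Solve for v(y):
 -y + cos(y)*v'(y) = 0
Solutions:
 v(y) = C1 + Integral(y/cos(y), y)


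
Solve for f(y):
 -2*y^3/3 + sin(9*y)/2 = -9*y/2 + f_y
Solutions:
 f(y) = C1 - y^4/6 + 9*y^2/4 - cos(9*y)/18


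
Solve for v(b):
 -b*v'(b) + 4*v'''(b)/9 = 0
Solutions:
 v(b) = C1 + Integral(C2*airyai(2^(1/3)*3^(2/3)*b/2) + C3*airybi(2^(1/3)*3^(2/3)*b/2), b)


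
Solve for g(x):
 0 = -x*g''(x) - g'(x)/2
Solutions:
 g(x) = C1 + C2*sqrt(x)


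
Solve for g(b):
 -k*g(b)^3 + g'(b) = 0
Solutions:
 g(b) = -sqrt(2)*sqrt(-1/(C1 + b*k))/2
 g(b) = sqrt(2)*sqrt(-1/(C1 + b*k))/2


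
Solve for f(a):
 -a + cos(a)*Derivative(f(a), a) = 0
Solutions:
 f(a) = C1 + Integral(a/cos(a), a)


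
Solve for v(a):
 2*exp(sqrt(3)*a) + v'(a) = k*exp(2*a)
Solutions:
 v(a) = C1 + k*exp(2*a)/2 - 2*sqrt(3)*exp(sqrt(3)*a)/3


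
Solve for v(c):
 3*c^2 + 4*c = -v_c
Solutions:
 v(c) = C1 - c^3 - 2*c^2


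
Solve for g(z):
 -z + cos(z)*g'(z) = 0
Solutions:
 g(z) = C1 + Integral(z/cos(z), z)


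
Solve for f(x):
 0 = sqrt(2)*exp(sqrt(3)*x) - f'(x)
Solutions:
 f(x) = C1 + sqrt(6)*exp(sqrt(3)*x)/3


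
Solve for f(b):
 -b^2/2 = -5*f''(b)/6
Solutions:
 f(b) = C1 + C2*b + b^4/20


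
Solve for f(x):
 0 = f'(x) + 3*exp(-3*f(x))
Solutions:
 f(x) = log(C1 - 9*x)/3
 f(x) = log((-3^(1/3) - 3^(5/6)*I)*(C1 - 3*x)^(1/3)/2)
 f(x) = log((-3^(1/3) + 3^(5/6)*I)*(C1 - 3*x)^(1/3)/2)


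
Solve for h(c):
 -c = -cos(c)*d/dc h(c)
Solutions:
 h(c) = C1 + Integral(c/cos(c), c)


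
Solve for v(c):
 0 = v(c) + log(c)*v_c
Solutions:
 v(c) = C1*exp(-li(c))


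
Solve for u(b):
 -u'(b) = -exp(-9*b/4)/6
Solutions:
 u(b) = C1 - 2*exp(-9*b/4)/27


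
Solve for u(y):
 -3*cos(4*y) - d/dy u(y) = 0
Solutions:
 u(y) = C1 - 3*sin(4*y)/4


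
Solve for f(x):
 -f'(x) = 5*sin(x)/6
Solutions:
 f(x) = C1 + 5*cos(x)/6


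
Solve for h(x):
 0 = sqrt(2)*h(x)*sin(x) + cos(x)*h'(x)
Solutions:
 h(x) = C1*cos(x)^(sqrt(2))


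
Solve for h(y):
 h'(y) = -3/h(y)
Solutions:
 h(y) = -sqrt(C1 - 6*y)
 h(y) = sqrt(C1 - 6*y)


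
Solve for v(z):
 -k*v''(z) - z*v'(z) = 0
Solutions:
 v(z) = C1 + C2*sqrt(k)*erf(sqrt(2)*z*sqrt(1/k)/2)


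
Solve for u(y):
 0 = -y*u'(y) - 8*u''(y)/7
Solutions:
 u(y) = C1 + C2*erf(sqrt(7)*y/4)


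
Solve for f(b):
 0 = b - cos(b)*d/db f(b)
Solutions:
 f(b) = C1 + Integral(b/cos(b), b)


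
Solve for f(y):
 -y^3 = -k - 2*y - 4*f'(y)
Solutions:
 f(y) = C1 - k*y/4 + y^4/16 - y^2/4


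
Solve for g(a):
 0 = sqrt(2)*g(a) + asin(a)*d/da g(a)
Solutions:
 g(a) = C1*exp(-sqrt(2)*Integral(1/asin(a), a))


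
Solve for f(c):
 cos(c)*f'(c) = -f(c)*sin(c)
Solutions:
 f(c) = C1*cos(c)


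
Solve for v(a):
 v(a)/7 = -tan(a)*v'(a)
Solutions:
 v(a) = C1/sin(a)^(1/7)


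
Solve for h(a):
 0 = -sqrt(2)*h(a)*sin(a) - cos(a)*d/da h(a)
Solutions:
 h(a) = C1*cos(a)^(sqrt(2))


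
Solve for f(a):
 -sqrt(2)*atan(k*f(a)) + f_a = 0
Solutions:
 Integral(1/atan(_y*k), (_y, f(a))) = C1 + sqrt(2)*a


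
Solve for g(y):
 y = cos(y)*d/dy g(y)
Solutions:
 g(y) = C1 + Integral(y/cos(y), y)


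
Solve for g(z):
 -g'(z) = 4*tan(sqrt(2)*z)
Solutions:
 g(z) = C1 + 2*sqrt(2)*log(cos(sqrt(2)*z))


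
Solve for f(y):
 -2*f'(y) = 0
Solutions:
 f(y) = C1


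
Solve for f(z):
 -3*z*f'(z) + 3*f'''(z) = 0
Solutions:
 f(z) = C1 + Integral(C2*airyai(z) + C3*airybi(z), z)


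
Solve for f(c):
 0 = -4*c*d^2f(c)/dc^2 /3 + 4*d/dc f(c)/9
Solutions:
 f(c) = C1 + C2*c^(4/3)


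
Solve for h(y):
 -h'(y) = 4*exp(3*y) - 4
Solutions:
 h(y) = C1 + 4*y - 4*exp(3*y)/3


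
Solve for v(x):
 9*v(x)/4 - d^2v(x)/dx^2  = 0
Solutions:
 v(x) = C1*exp(-3*x/2) + C2*exp(3*x/2)


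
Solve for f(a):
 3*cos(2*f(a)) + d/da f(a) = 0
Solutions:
 f(a) = -asin((C1 + exp(12*a))/(C1 - exp(12*a)))/2 + pi/2
 f(a) = asin((C1 + exp(12*a))/(C1 - exp(12*a)))/2


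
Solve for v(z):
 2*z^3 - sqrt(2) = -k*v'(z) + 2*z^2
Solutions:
 v(z) = C1 - z^4/(2*k) + 2*z^3/(3*k) + sqrt(2)*z/k


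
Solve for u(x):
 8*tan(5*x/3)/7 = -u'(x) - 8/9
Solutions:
 u(x) = C1 - 8*x/9 + 24*log(cos(5*x/3))/35


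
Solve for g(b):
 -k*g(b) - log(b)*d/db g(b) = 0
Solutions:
 g(b) = C1*exp(-k*li(b))


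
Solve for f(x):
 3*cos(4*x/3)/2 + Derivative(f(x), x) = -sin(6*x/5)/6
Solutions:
 f(x) = C1 - 9*sin(4*x/3)/8 + 5*cos(6*x/5)/36


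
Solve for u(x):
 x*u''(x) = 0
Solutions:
 u(x) = C1 + C2*x


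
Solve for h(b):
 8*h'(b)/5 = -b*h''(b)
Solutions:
 h(b) = C1 + C2/b^(3/5)


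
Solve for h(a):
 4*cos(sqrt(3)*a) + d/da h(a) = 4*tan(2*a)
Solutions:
 h(a) = C1 - 2*log(cos(2*a)) - 4*sqrt(3)*sin(sqrt(3)*a)/3


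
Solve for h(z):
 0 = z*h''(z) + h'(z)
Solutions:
 h(z) = C1 + C2*log(z)


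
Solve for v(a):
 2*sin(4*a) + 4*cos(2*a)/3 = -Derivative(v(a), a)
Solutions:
 v(a) = C1 - 2*sin(2*a)/3 + cos(4*a)/2


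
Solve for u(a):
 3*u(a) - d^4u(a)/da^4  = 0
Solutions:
 u(a) = C1*exp(-3^(1/4)*a) + C2*exp(3^(1/4)*a) + C3*sin(3^(1/4)*a) + C4*cos(3^(1/4)*a)


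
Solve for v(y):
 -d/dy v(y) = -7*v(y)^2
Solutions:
 v(y) = -1/(C1 + 7*y)


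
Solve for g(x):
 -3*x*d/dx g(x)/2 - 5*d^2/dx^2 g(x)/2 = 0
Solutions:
 g(x) = C1 + C2*erf(sqrt(30)*x/10)


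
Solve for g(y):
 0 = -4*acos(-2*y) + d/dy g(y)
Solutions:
 g(y) = C1 + 4*y*acos(-2*y) + 2*sqrt(1 - 4*y^2)


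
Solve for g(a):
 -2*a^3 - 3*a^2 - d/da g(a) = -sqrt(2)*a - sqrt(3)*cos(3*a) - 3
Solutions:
 g(a) = C1 - a^4/2 - a^3 + sqrt(2)*a^2/2 + 3*a + sqrt(3)*sin(3*a)/3


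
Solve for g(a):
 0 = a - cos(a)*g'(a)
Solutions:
 g(a) = C1 + Integral(a/cos(a), a)


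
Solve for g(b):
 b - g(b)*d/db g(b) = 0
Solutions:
 g(b) = -sqrt(C1 + b^2)
 g(b) = sqrt(C1 + b^2)


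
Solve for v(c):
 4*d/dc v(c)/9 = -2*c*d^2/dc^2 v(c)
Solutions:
 v(c) = C1 + C2*c^(7/9)


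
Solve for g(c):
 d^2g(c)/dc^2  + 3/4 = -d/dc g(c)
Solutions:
 g(c) = C1 + C2*exp(-c) - 3*c/4


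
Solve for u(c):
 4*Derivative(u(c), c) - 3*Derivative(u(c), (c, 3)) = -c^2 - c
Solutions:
 u(c) = C1 + C2*exp(-2*sqrt(3)*c/3) + C3*exp(2*sqrt(3)*c/3) - c^3/12 - c^2/8 - 3*c/8


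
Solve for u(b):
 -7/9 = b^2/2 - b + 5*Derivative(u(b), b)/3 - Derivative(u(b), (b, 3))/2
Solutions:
 u(b) = C1 + C2*exp(-sqrt(30)*b/3) + C3*exp(sqrt(30)*b/3) - b^3/10 + 3*b^2/10 - 97*b/150


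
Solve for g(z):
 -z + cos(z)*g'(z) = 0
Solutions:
 g(z) = C1 + Integral(z/cos(z), z)


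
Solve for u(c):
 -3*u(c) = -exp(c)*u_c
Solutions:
 u(c) = C1*exp(-3*exp(-c))


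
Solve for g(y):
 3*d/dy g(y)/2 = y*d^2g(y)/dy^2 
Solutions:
 g(y) = C1 + C2*y^(5/2)


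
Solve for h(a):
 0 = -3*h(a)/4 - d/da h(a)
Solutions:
 h(a) = C1*exp(-3*a/4)


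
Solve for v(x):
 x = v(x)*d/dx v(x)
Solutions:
 v(x) = -sqrt(C1 + x^2)
 v(x) = sqrt(C1 + x^2)


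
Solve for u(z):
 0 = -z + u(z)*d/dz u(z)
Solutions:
 u(z) = -sqrt(C1 + z^2)
 u(z) = sqrt(C1 + z^2)


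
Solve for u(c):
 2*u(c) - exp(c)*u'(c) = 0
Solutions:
 u(c) = C1*exp(-2*exp(-c))


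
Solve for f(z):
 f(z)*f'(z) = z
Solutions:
 f(z) = -sqrt(C1 + z^2)
 f(z) = sqrt(C1 + z^2)


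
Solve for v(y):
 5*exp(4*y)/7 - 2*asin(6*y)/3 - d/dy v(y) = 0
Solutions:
 v(y) = C1 - 2*y*asin(6*y)/3 - sqrt(1 - 36*y^2)/9 + 5*exp(4*y)/28


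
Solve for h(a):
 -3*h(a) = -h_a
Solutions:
 h(a) = C1*exp(3*a)


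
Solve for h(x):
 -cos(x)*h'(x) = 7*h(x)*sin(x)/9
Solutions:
 h(x) = C1*cos(x)^(7/9)


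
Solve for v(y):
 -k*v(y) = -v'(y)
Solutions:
 v(y) = C1*exp(k*y)


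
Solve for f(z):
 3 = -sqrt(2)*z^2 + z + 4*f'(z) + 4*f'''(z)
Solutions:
 f(z) = C1 + C2*sin(z) + C3*cos(z) + sqrt(2)*z^3/12 - z^2/8 - sqrt(2)*z/2 + 3*z/4


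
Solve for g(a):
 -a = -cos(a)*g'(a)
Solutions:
 g(a) = C1 + Integral(a/cos(a), a)


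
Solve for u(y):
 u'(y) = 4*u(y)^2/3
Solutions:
 u(y) = -3/(C1 + 4*y)


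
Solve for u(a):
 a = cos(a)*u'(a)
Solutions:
 u(a) = C1 + Integral(a/cos(a), a)


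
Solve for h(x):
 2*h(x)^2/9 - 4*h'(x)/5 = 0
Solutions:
 h(x) = -18/(C1 + 5*x)


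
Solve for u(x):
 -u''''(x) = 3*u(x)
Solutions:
 u(x) = (C1*sin(sqrt(2)*3^(1/4)*x/2) + C2*cos(sqrt(2)*3^(1/4)*x/2))*exp(-sqrt(2)*3^(1/4)*x/2) + (C3*sin(sqrt(2)*3^(1/4)*x/2) + C4*cos(sqrt(2)*3^(1/4)*x/2))*exp(sqrt(2)*3^(1/4)*x/2)


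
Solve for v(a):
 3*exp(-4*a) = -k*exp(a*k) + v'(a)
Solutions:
 v(a) = C1 + exp(a*k) - 3*exp(-4*a)/4


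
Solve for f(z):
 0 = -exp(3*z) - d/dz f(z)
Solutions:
 f(z) = C1 - exp(3*z)/3


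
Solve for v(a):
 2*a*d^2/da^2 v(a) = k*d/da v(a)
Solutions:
 v(a) = C1 + a^(re(k)/2 + 1)*(C2*sin(log(a)*Abs(im(k))/2) + C3*cos(log(a)*im(k)/2))


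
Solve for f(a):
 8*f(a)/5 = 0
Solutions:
 f(a) = 0


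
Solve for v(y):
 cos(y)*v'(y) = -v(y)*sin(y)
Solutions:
 v(y) = C1*cos(y)


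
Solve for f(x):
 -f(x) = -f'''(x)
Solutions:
 f(x) = C3*exp(x) + (C1*sin(sqrt(3)*x/2) + C2*cos(sqrt(3)*x/2))*exp(-x/2)


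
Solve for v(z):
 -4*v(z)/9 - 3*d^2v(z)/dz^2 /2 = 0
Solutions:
 v(z) = C1*sin(2*sqrt(6)*z/9) + C2*cos(2*sqrt(6)*z/9)


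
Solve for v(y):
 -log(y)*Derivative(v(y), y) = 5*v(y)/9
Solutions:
 v(y) = C1*exp(-5*li(y)/9)


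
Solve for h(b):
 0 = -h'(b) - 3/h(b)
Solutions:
 h(b) = -sqrt(C1 - 6*b)
 h(b) = sqrt(C1 - 6*b)


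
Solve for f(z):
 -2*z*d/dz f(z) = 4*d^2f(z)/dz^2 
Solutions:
 f(z) = C1 + C2*erf(z/2)


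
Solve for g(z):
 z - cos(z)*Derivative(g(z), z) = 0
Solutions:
 g(z) = C1 + Integral(z/cos(z), z)


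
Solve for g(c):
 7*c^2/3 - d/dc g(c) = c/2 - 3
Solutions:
 g(c) = C1 + 7*c^3/9 - c^2/4 + 3*c


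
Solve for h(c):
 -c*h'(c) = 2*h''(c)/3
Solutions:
 h(c) = C1 + C2*erf(sqrt(3)*c/2)


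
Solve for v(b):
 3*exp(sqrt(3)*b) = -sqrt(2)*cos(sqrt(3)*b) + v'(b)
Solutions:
 v(b) = C1 + sqrt(3)*exp(sqrt(3)*b) + sqrt(6)*sin(sqrt(3)*b)/3


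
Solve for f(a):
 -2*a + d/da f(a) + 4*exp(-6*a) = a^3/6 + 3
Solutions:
 f(a) = C1 + a^4/24 + a^2 + 3*a + 2*exp(-6*a)/3


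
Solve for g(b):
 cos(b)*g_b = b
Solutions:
 g(b) = C1 + Integral(b/cos(b), b)


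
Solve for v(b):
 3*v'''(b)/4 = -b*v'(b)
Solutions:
 v(b) = C1 + Integral(C2*airyai(-6^(2/3)*b/3) + C3*airybi(-6^(2/3)*b/3), b)


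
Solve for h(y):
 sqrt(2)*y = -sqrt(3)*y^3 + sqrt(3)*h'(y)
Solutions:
 h(y) = C1 + y^4/4 + sqrt(6)*y^2/6


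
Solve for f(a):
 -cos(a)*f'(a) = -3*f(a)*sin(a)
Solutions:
 f(a) = C1/cos(a)^3


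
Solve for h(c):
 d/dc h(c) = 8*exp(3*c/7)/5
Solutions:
 h(c) = C1 + 56*exp(3*c/7)/15


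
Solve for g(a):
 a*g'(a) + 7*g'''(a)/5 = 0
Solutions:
 g(a) = C1 + Integral(C2*airyai(-5^(1/3)*7^(2/3)*a/7) + C3*airybi(-5^(1/3)*7^(2/3)*a/7), a)


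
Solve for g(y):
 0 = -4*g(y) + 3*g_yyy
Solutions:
 g(y) = C3*exp(6^(2/3)*y/3) + (C1*sin(2^(2/3)*3^(1/6)*y/2) + C2*cos(2^(2/3)*3^(1/6)*y/2))*exp(-6^(2/3)*y/6)


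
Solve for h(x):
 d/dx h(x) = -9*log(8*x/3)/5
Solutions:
 h(x) = C1 - 9*x*log(x)/5 - 27*x*log(2)/5 + 9*x/5 + 9*x*log(3)/5


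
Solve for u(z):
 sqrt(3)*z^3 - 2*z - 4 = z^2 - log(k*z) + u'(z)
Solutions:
 u(z) = C1 + sqrt(3)*z^4/4 - z^3/3 - z^2 + z*log(k*z) - 5*z


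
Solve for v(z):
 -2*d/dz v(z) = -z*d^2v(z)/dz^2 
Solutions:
 v(z) = C1 + C2*z^3


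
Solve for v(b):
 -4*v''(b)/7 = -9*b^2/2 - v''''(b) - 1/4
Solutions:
 v(b) = C1 + C2*b + C3*exp(-2*sqrt(7)*b/7) + C4*exp(2*sqrt(7)*b/7) + 21*b^4/32 + 14*b^2


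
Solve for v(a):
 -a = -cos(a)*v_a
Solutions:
 v(a) = C1 + Integral(a/cos(a), a)


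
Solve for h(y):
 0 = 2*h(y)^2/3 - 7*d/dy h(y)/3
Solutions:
 h(y) = -7/(C1 + 2*y)


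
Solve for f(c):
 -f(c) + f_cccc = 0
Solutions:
 f(c) = C1*exp(-c) + C2*exp(c) + C3*sin(c) + C4*cos(c)


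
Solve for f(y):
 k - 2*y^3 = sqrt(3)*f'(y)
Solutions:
 f(y) = C1 + sqrt(3)*k*y/3 - sqrt(3)*y^4/6


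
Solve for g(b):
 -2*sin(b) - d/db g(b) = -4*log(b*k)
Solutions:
 g(b) = C1 + 4*b*log(b*k) - 4*b + 2*cos(b)


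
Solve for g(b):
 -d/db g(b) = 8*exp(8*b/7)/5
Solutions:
 g(b) = C1 - 7*exp(8*b/7)/5


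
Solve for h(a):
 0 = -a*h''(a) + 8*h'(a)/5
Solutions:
 h(a) = C1 + C2*a^(13/5)


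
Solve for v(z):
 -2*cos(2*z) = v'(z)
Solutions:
 v(z) = C1 - sin(2*z)


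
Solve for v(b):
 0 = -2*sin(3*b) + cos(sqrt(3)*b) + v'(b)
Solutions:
 v(b) = C1 - sqrt(3)*sin(sqrt(3)*b)/3 - 2*cos(3*b)/3


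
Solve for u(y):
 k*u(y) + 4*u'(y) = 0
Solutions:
 u(y) = C1*exp(-k*y/4)


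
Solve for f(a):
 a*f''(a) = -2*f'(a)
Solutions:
 f(a) = C1 + C2/a


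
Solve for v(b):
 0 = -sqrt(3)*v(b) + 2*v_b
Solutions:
 v(b) = C1*exp(sqrt(3)*b/2)


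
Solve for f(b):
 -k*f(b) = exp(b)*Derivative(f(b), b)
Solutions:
 f(b) = C1*exp(k*exp(-b))


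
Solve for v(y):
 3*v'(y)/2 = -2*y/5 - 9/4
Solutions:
 v(y) = C1 - 2*y^2/15 - 3*y/2


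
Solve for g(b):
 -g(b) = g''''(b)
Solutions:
 g(b) = (C1*sin(sqrt(2)*b/2) + C2*cos(sqrt(2)*b/2))*exp(-sqrt(2)*b/2) + (C3*sin(sqrt(2)*b/2) + C4*cos(sqrt(2)*b/2))*exp(sqrt(2)*b/2)


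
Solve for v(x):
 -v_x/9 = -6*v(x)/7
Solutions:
 v(x) = C1*exp(54*x/7)


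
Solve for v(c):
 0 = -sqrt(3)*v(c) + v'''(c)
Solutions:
 v(c) = C3*exp(3^(1/6)*c) + (C1*sin(3^(2/3)*c/2) + C2*cos(3^(2/3)*c/2))*exp(-3^(1/6)*c/2)


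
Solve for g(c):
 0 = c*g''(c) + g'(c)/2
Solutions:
 g(c) = C1 + C2*sqrt(c)
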